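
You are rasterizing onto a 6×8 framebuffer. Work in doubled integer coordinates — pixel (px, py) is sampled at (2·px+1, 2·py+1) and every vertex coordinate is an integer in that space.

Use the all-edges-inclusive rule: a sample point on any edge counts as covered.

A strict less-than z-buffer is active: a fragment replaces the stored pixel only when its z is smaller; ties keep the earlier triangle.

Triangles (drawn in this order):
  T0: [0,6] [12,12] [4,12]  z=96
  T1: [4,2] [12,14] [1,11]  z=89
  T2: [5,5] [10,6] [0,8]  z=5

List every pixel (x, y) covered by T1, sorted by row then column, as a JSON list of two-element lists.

T0:
  2·area = 48
  edge (0, 6)→(12, 12): d=(12,6) inclusive
  edge (12, 12)→(4, 12): d=(-8,0) inclusive
  edge (4, 12)→(0, 6): d=(-4,-6) inclusive
    (0,3)@(1, 7): e=[6,40,2] → X
    (1,3)@(3, 7): e=[-6,40,14] → .
    (0,4)@(1, 9): e=[30,24,-6] → .
    (1,4)@(3, 9): e=[18,24,6] → X
    (2,4)@(5, 9): e=[6,24,18] → X
    (3,4)@(7, 9): e=[-6,24,30] → .
    (1,5)@(3, 11): e=[42,8,-2] → .
    (2,5)@(5, 11): e=[30,8,10] → X
    (3,5)@(7, 11): e=[18,8,22] → X
    (4,5)@(9, 11): e=[6,8,34] → X
    (5,5)@(11, 11): e=[-6,8,46] → .
    (2,6)@(5, 13): e=[54,-8,2] → .
  covered (6 px):
    . . . . . .
    . . . . . .
    . . . . . .
    X . . . . .
    . X X . . .
    . . X X X .
    . . . . . .
    . . . . . .
T1:
  2·area = 108
  edge (4, 2)→(12, 14): d=(8,12) inclusive
  edge (12, 14)→(1, 11): d=(-11,-3) inclusive
  edge (1, 11)→(4, 2): d=(3,-9) inclusive
    (1,2)@(3, 5): e=[36,72,0] → X  [on edge]
    (2,2)@(5, 5): e=[12,78,18] → X
    (3,2)@(7, 5): e=[-12,84,36] → .
    (1,3)@(3, 7): e=[52,50,6] → X
    (3,3)@(7, 7): e=[4,62,42] → X
    (4,3)@(9, 7): e=[-20,68,60] → .
    (1,4)@(3, 9): e=[68,28,12] → X
    (4,4)@(9, 9): e=[-4,46,66] → .
    (0,5)@(1, 11): e=[108,0,0] → X  [on edge]
    (4,5)@(9, 11): e=[12,24,72] → X
    (5,5)@(11, 11): e=[-12,30,90] → .
    (0,6)@(1, 13): e=[124,-22,6] → .
  covered (15 px):
    . . . . . .
    . . . . . .
    . X X . . .
    . X X X . .
    . X X X . .
    X X X X X .
    . . . . X X
    . . . . . .
T2:
  2·area = 20
  edge (5, 5)→(10, 6): d=(5,1) inclusive
  edge (10, 6)→(0, 8): d=(-10,2) inclusive
  edge (0, 8)→(5, 5): d=(5,-3) inclusive
    (2,2)@(5, 5): e=[0,20,0] → X  [on edge]
    (3,2)@(7, 5): e=[-2,16,6] → .
    (1,3)@(3, 7): e=[12,4,4] → X
    (2,3)@(5, 7): e=[10,0,10] → X  [on edge]
    (3,3)@(7, 7): e=[8,-4,16] → .
    (1,4)@(3, 9): e=[22,-16,14] → .
    (2,4)@(5, 9): e=[20,-20,20] → .
  covered (3 px):
    . . . . . .
    . . . . . .
    . . X . . .
    . X X . . .
    . . . . . .
    . . . . . .
    . . . . . .
    . . . . . .

Final: [[1,2],[2,2],[1,3],[2,3],[3,3],[1,4],[2,4],[3,4],[0,5],[1,5],[2,5],[3,5],[4,5],[4,6],[5,6]]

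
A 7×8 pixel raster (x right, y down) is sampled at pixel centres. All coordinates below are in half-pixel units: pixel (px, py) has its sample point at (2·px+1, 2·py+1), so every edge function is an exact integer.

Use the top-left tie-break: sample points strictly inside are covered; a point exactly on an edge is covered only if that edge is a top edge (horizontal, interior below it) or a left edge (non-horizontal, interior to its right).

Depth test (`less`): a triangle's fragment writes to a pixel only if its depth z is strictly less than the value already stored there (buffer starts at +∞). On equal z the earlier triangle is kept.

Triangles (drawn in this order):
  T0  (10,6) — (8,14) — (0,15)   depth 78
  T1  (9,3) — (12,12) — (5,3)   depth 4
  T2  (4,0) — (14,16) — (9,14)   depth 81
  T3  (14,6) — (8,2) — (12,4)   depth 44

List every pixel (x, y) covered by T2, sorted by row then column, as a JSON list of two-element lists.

T0:
  2·area = 62
  edge (10, 6)→(8, 14): d=(-2,8) right/bottom  bias=-1
  edge (8, 14)→(0, 15): d=(-8,1) right/bottom  bias=-1
  edge (0, 15)→(10, 6): d=(10,-9) top-left  bias=+0
    (4,3)@(9, 7): e=[6,55,1] → X
    (5,3)@(11, 7): e=[-10,53,19] → .
    (3,4)@(7, 9): e=[18,41,3] → X
    (5,4)@(11, 9): e=[-14,37,39] → .
    (2,5)@(5, 11): e=[30,27,5] → X
    (4,5)@(9, 11): e=[-2,23,41] → .
    (1,6)@(3, 13): e=[42,13,7] → X
    (4,6)@(9, 13): e=[-6,7,61] → .
    (1,7)@(3, 15): e=[38,-3,27] → .
    (2,7)@(5, 15): e=[22,-5,45] → .
    (3,7)@(7, 15): e=[6,-7,63] → .
  covered (8 px):
    . . . . . . .
    . . . . . . .
    . . . . . . .
    . . . . X . .
    . . . X X . .
    . . X X . . .
    . X X X . . .
    . . . . . . .
T1:
  2·area = 36
  edge (9, 3)→(12, 12): d=(3,9) right/bottom  bias=-1
  edge (12, 12)→(5, 3): d=(-7,-9) top-left  bias=+0
  edge (5, 3)→(9, 3): d=(4,0) top-left  bias=+0
    (0,1)@(1, 3): e=[72,-36,0] → .  [on edge]
    (1,1)@(3, 3): e=[54,-18,0] → .  [on edge]
    (2,1)@(5, 3): e=[36,0,0] → X  [on edge]
    (3,1)@(7, 3): e=[18,18,0] → X  [on edge]
    (4,1)@(9, 3): e=[0,36,0] → .  [on edge]
    (5,1)@(11, 3): e=[-18,54,0] → .  [on edge]
    (6,1)@(13, 3): e=[-36,72,0] → .  [on edge]
    (2,2)@(5, 5): e=[42,-14,8] → .
    (3,2)@(7, 5): e=[24,4,8] → X
    (4,2)@(9, 5): e=[6,22,8] → X
    (5,2)@(11, 5): e=[-12,40,8] → .
    (3,3)@(7, 7): e=[30,-10,16] → .
    (5,4)@(11, 9): e=[0,12,24] → .  [on edge]
    (6,7)@(13, 15): e=[0,-12,48] → .  [on edge]
  covered (5 px):
    . . . . . . .
    . . X X . . .
    . . . X X . .
    . . . . X . .
    . . . . . . .
    . . . . . . .
    . . . . . . .
    . . . . . . .
T2:
  2·area = 60
  edge (4, 0)→(14, 16): d=(10,16) right/bottom  bias=-1
  edge (14, 16)→(9, 14): d=(-5,-2) top-left  bias=+0
  edge (9, 14)→(4, 0): d=(-5,-14) top-left  bias=+0
    (3,2)@(7, 5): e=[2,41,17] → X
    (4,2)@(9, 5): e=[-30,45,45] → .
    (3,3)@(7, 7): e=[22,31,7] → X
    (4,3)@(9, 7): e=[-10,35,35] → .
    (3,4)@(7, 9): e=[42,21,-3] → .
    (4,4)@(9, 9): e=[10,25,25] → X
    (5,4)@(11, 9): e=[-22,29,53] → .
    (4,5)@(9, 11): e=[30,15,15] → X
    (5,5)@(11, 11): e=[-2,19,43] → .
    (4,6)@(9, 13): e=[50,5,5] → X
    (5,6)@(11, 13): e=[18,9,33] → X
    (6,6)@(13, 13): e=[-14,13,61] → .
  covered (7 px):
    . . . . . . .
    . . . . . . .
    . . . X . . .
    . . . X . . .
    . . . . X . .
    . . . . X . .
    . . . . X X .
    . . . . . . X
T3:
  2·area = 4
  edge (14, 6)→(8, 2): d=(-6,-4) top-left  bias=+0
  edge (8, 2)→(12, 4): d=(4,2) right/bottom  bias=-1
  edge (12, 4)→(14, 6): d=(2,2) right/bottom  bias=-1
    (4,0)@(9, 1): e=[10,-6,0] → .  [on edge]
    (5,1)@(11, 3): e=[6,-2,0] → .  [on edge]
    (6,2)@(13, 5): e=[2,2,0] → .  [on edge]
  covered (0 px):
    . . . . . . .
    . . . . . . .
    . . . . . . .
    . . . . . . .
    . . . . . . .
    . . . . . . .
    . . . . . . .
    . . . . . . .

Answer: [[3,2],[3,3],[4,4],[4,5],[4,6],[5,6],[6,7]]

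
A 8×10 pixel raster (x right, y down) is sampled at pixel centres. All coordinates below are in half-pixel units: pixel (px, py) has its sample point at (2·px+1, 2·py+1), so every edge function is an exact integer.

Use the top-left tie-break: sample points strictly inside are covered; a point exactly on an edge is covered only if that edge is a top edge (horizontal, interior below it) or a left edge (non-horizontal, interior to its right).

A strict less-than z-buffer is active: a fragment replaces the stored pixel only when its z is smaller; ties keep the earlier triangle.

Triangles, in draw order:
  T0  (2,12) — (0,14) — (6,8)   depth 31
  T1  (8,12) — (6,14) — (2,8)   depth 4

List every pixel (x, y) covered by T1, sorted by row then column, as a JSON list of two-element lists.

T0:
  degenerate (2·area = 0) — covers nothing
T1:
  2·area = 20
  edge (8, 12)→(6, 14): d=(-2,2) right/bottom  bias=-1
  edge (6, 14)→(2, 8): d=(-4,-6) top-left  bias=+0
  edge (2, 8)→(8, 12): d=(6,4) right/bottom  bias=-1
    (7,2)@(15, 5): e=[0,90,-70] → .  [on edge]
    (6,3)@(13, 7): e=[0,70,-50] → .  [on edge]
    (1,4)@(3, 9): e=[16,2,2] → X
    (2,4)@(5, 9): e=[12,14,-6] → .
    (5,4)@(11, 9): e=[0,50,-30] → .  [on edge]
    (1,5)@(3, 11): e=[12,-6,14] → .
    (2,5)@(5, 11): e=[8,6,6] → X
    (3,5)@(7, 11): e=[4,18,-2] → .
    (4,5)@(9, 11): e=[0,30,-10] → .  [on edge]
    (2,6)@(5, 13): e=[4,-2,18] → .
    (3,6)@(7, 13): e=[0,10,10] → .  [on edge]
    (2,7)@(5, 15): e=[0,-10,30] → .  [on edge]
    (1,8)@(3, 17): e=[0,-30,50] → .  [on edge]
    (0,9)@(1, 19): e=[0,-50,70] → .  [on edge]
  covered (2 px):
    . . . . . . . .
    . . . . . . . .
    . . . . . . . .
    . . . . . . . .
    . X . . . . . .
    . . X . . . . .
    . . . . . . . .
    . . . . . . . .
    . . . . . . . .
    . . . . . . . .

Final: [[1,4],[2,5]]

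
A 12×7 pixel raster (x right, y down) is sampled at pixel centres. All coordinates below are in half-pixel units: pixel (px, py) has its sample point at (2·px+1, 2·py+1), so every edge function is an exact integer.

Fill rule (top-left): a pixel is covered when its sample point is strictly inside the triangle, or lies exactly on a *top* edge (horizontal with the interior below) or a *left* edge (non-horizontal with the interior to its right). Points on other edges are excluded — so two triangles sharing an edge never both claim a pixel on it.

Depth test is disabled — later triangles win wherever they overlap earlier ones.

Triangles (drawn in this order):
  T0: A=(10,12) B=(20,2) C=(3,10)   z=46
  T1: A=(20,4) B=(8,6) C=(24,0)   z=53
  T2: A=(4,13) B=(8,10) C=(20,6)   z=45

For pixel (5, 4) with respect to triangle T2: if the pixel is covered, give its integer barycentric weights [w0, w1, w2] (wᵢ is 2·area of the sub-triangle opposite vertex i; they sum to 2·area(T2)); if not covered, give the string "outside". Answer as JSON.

T0:
  2·area = 90  (B↔C swapped to make it positive)
  edge (10, 12)→(3, 10): d=(-7,-2) top-left  bias=+0
  edge (3, 10)→(20, 2): d=(17,-8) top-left  bias=+0
  edge (20, 2)→(10, 12): d=(-10,10) right/bottom  bias=-1
    (10,0)@(21, 1): e=[99,-9,0] → ·  [on edge]
    (9,1)@(19, 3): e=[81,9,0] → ·  [on edge]
    (7,2)@(15, 5): e=[59,11,20] → █
    (8,2)@(17, 5): e=[63,27,0] → ·  [on edge]
    (5,3)@(11, 7): e=[37,13,40] → █
    (6,3)@(13, 7): e=[41,29,20] → █
    (7,3)@(15, 7): e=[45,45,0] → ·  [on edge]
    (3,4)@(7, 9): e=[15,15,60] → █
    (4,4)@(9, 9): e=[19,31,40] → █
    (6,4)@(13, 9): e=[27,63,0] → ·  [on edge]
    (3,5)@(7, 11): e=[1,49,40] → █
    (5,5)@(11, 11): e=[9,81,0] → ·  [on edge]
    (4,6)@(9, 13): e=[-9,99,0] → ·  [on edge]
  covered (8 px):
    · · · · · · · · · · · ·
    · · · · · · · · · · · ·
    · · · · · · · █ · · · ·
    · · · · · █ █ · · · · ·
    · · · █ █ █ · · · · · ·
    · · · █ █ · · · · · · ·
    · · · · · · · · · · · ·
T1:
  2·area = 40
  edge (20, 4)→(8, 6): d=(-12,2) right/bottom  bias=-1
  edge (8, 6)→(24, 0): d=(16,-6) top-left  bias=+0
  edge (24, 0)→(20, 4): d=(-4,4) right/bottom  bias=-1
    (11,0)@(23, 1): e=[30,10,0] → ·  [on edge]
    (8,1)@(17, 3): e=[18,6,16] → █
    (9,1)@(19, 3): e=[14,18,8] → █
    (10,1)@(21, 3): e=[10,30,0] → ·  [on edge]
    (5,2)@(11, 5): e=[6,2,32] → █
    (6,2)@(13, 5): e=[2,14,24] → █
    (7,2)@(15, 5): e=[-2,26,16] → ·
    (8,2)@(17, 5): e=[-6,38,8] → ·
    (9,2)@(19, 5): e=[-10,50,0] → ·  [on edge]
    (5,3)@(11, 7): e=[-18,34,24] → ·
    (6,3)@(13, 7): e=[-22,46,16] → ·
    (8,3)@(17, 7): e=[-30,70,0] → ·  [on edge]
    (7,4)@(15, 9): e=[-50,90,0] → ·  [on edge]
    (6,5)@(13, 11): e=[-70,110,0] → ·  [on edge]
    (5,6)@(11, 13): e=[-90,130,0] → ·  [on edge]
  covered (4 px):
    · · · · · · · · · · · ·
    · · · · · · · · █ █ · ·
    · · · · · █ █ · · · · ·
    · · · · · · · · · · · ·
    · · · · · · · · · · · ·
    · · · · · · · · · · · ·
    · · · · · · · · · · · ·
T2:
  2·area = 20
  edge (4, 13)→(8, 10): d=(4,-3) top-left  bias=+0
  edge (8, 10)→(20, 6): d=(12,-4) top-left  bias=+0
  edge (20, 6)→(4, 13): d=(-16,7) right/bottom  bias=-1
    (11,2)@(23, 5): e=[25,0,-5] → ·  [on edge]
    (8,3)@(17, 7): e=[15,0,5] → █  [on edge]
    (9,3)@(19, 7): e=[21,8,-9] → ·
    (5,4)@(11, 9): e=[5,0,15] → █  [on edge]
    (6,4)@(13, 9): e=[11,8,1] → █
    (7,4)@(15, 9): e=[17,16,-13] → ·
    (8,4)@(17, 9): e=[23,24,-27] → ·
    (2,5)@(5, 11): e=[-5,0,25] → ·  [on edge]
    (3,5)@(7, 11): e=[1,8,11] → █
    (4,5)@(9, 11): e=[7,16,-3] → ·
    (5,5)@(11, 11): e=[13,24,-17] → ·
    (6,5)@(13, 11): e=[19,32,-31] → ·
  covered (4 px):
    · · · · · · · · · · · ·
    · · · · · · · · · · · ·
    · · · · · · · · · · · ·
    · · · · · · · · █ · · ·
    · · · · · █ █ · · · · ·
    · · · █ · · · · · · · ·
    · · · · · · · · · · · ·

Final: [0,15,5]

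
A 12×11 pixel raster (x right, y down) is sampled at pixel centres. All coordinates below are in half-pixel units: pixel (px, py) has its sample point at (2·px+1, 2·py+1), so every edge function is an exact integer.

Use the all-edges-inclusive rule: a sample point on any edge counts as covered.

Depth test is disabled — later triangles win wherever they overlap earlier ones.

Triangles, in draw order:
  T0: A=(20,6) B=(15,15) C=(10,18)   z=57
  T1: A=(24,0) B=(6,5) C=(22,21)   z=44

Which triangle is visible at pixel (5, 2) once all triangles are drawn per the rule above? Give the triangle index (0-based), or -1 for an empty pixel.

T0:
  2·area = 30
  edge (20, 6)→(15, 15): d=(-5,9) inclusive
  edge (15, 15)→(10, 18): d=(-5,3) inclusive
  edge (10, 18)→(20, 6): d=(10,-12) inclusive
    (8,5)@(17, 11): e=[2,14,14] → #
    (9,5)@(19, 11): e=[-16,8,38] → ·
    (7,6)@(15, 13): e=[10,10,10] → #
    (8,6)@(17, 13): e=[-8,4,34] → ·
    (6,7)@(13, 15): e=[18,6,6] → #
    (7,7)@(15, 15): e=[0,0,30] → #  [on edge]
    (8,7)@(17, 15): e=[-18,-6,54] → ·
    (5,8)@(11, 17): e=[26,2,2] → #
    (6,8)@(13, 17): e=[8,-4,26] → ·
    (7,8)@(15, 17): e=[-10,-10,50] → ·
    (5,9)@(11, 19): e=[16,-8,22] → ·
    (2,10)@(5, 21): e=[60,0,-30] → ·  [on edge]
  covered (5 px):
    · · · · · · · · · · · ·
    · · · · · · · · · · · ·
    · · · · · · · · · · · ·
    · · · · · · · · · · · ·
    · · · · · · · · · · · ·
    · · · · · · · · # · · ·
    · · · · · · · # · · · ·
    · · · · · · # # · · · ·
    · · · · · # · · · · · ·
    · · · · · · · · · · · ·
    · · · · · · · · · · · ·
T1:
  2·area = 368  (B↔C swapped to make it positive)
  edge (24, 0)→(22, 21): d=(-2,21) inclusive
  edge (22, 21)→(6, 5): d=(-16,-16) inclusive
  edge (6, 5)→(24, 0): d=(18,-5) inclusive
    (10,0)@(21, 1): e=[61,304,3] → #
    (11,0)@(23, 1): e=[19,336,13] → #
    (7,1)@(15, 3): e=[183,176,9] → #
    (8,1)@(17, 3): e=[141,208,19] → #
    (9,1)@(19, 3): e=[99,240,29] → #
    (3,2)@(7, 5): e=[347,16,5] → #
    (4,2)@(9, 5): e=[305,48,15] → #
    (5,2)@(11, 5): e=[263,80,25] → #
    (6,2)@(13, 5): e=[221,112,35] → #
    (3,3)@(7, 7): e=[343,-16,41] → ·
    (4,3)@(9, 7): e=[301,16,51] → #
    (4,4)@(9, 9): e=[297,-16,87] → ·
  covered (46 px):
    · · · · · · · · · · # #
    · · · · · · · # # # # #
    · · · # # # # # # # # #
    · · · · # # # # # # # #
    · · · · · # # # # # # #
    · · · · · · # # # # # ·
    · · · · · · · # # # # ·
    · · · · · · · · # # # ·
    · · · · · · · · · # # ·
    · · · · · · · · · · # ·
    · · · · · · · · · · · ·

Z-buffer (winner per pixel, '.' = empty):
  . . . . . . . . . . 1 1
  . . . . . . . 1 1 1 1 1
  . . . 1 1 1 1 1 1 1 1 1
  . . . . 1 1 1 1 1 1 1 1
  . . . . . 1 1 1 1 1 1 1
  . . . . . . 1 1 1 1 1 .
  . . . . . . . 1 1 1 1 .
  . . . . . . 0 0 1 1 1 .
  . . . . . 0 . . . 1 1 .
  . . . . . . . . . . 1 .
  . . . . . . . . . . . .

Final: 1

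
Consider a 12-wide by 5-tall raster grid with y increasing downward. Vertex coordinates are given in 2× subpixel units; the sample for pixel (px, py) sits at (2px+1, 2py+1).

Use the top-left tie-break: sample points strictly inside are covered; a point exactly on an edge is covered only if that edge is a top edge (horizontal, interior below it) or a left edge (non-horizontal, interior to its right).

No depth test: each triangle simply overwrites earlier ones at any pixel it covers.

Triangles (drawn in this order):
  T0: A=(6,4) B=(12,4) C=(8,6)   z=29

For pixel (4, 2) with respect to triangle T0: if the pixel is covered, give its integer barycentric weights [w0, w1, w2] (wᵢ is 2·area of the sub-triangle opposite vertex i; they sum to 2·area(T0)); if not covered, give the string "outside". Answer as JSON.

T0:
  2·area = 12
  edge (6, 4)→(12, 4): d=(6,0) top-left  bias=+0
  edge (12, 4)→(8, 6): d=(-4,2) right/bottom  bias=-1
  edge (8, 6)→(6, 4): d=(-2,-2) top-left  bias=+0
    (1,0)@(3, 1): e=[-18,30,0] → .  [on edge]
    (2,1)@(5, 3): e=[-6,18,0] → .  [on edge]
    (3,2)@(7, 5): e=[6,6,0] → X  [on edge]
    (4,2)@(9, 5): e=[6,2,4] → X
    (5,2)@(11, 5): e=[6,-2,8] → .
    (3,3)@(7, 7): e=[18,-2,-4] → .
    (4,3)@(9, 7): e=[18,-6,0] → .  [on edge]
    (5,4)@(11, 9): e=[30,-18,0] → .  [on edge]
  covered (2 px):
    . . . . . . . . . . . .
    . . . . . . . . . . . .
    . . . X X . . . . . . .
    . . . . . . . . . . . .
    . . . . . . . . . . . .

Result: [2,4,6]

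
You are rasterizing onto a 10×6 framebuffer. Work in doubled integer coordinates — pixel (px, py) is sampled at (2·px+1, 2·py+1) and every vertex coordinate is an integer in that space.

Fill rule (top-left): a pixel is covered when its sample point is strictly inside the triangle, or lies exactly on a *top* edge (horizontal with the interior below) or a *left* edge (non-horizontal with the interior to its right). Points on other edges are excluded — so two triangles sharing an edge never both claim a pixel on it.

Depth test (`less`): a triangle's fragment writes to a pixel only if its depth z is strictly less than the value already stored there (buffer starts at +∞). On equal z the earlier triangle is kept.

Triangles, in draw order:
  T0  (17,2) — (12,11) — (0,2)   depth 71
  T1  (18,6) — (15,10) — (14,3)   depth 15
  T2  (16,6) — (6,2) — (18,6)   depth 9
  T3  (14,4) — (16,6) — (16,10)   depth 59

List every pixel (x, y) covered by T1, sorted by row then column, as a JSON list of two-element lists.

T0:
  2·area = 153
  edge (17, 2)→(12, 11): d=(-5,9) right/bottom  bias=-1
  edge (12, 11)→(0, 2): d=(-12,-9) top-left  bias=+0
  edge (0, 2)→(17, 2): d=(17,0) top-left  bias=+0
    (1,1)@(3, 3): e=[121,15,17] → X
    (2,1)@(5, 3): e=[103,33,17] → X
    (3,1)@(7, 3): e=[85,51,17] → X
    (4,1)@(9, 3): e=[67,69,17] → X
    (5,1)@(11, 3): e=[49,87,17] → X
    (6,1)@(13, 3): e=[31,105,17] → X
    (7,1)@(15, 3): e=[13,123,17] → X
    (8,1)@(17, 3): e=[-5,141,17] → .
    (1,2)@(3, 5): e=[111,-9,51] → .
    (2,2)@(5, 5): e=[93,9,51] → X
    (8,2)@(17, 5): e=[-15,117,51] → .
    (2,3)@(5, 7): e=[83,-15,85] → .
  covered (19 px):
    . . . . . . . . . .
    . X X X X X X X . .
    . . X X X X X X . .
    . . . X X X X . . .
    . . . . . X X . . .
    . . . . . . . . . .
T1:
  2·area = 25
  edge (18, 6)→(15, 10): d=(-3,4) right/bottom  bias=-1
  edge (15, 10)→(14, 3): d=(-1,-7) top-left  bias=+0
  edge (14, 3)→(18, 6): d=(4,3) right/bottom  bias=-1
    (7,2)@(15, 5): e=[15,5,5] → X
    (8,2)@(17, 5): e=[7,19,-1] → .
    (7,3)@(15, 7): e=[9,3,13] → X
    (8,3)@(17, 7): e=[1,17,7] → X
    (9,3)@(19, 7): e=[-7,31,1] → .
    (7,4)@(15, 9): e=[3,1,21] → X
    (8,4)@(17, 9): e=[-5,15,15] → .
    (7,5)@(15, 11): e=[-3,-1,29] → .
  covered (4 px):
    . . . . . . . . . .
    . . . . . . . . . .
    . . . . . . . X . .
    . . . . . . . X X .
    . . . . . . . X . .
    . . . . . . . . . .
T2:
  2·area = 8
  edge (16, 6)→(6, 2): d=(-10,-4) top-left  bias=+0
  edge (6, 2)→(18, 6): d=(12,4) right/bottom  bias=-1
  edge (18, 6)→(16, 6): d=(-2,0) right/bottom  bias=-1
    (1,0)@(3, 1): e=[-2,0,10] → .  [on edge]
    (4,1)@(9, 3): e=[2,0,6] → .  [on edge]
    (7,2)@(15, 5): e=[6,0,2] → .  [on edge]
  covered (0 px):
    . . . . . . . . . .
    . . . . . . . . . .
    . . . . . . . . . .
    . . . . . . . . . .
    . . . . . . . . . .
    . . . . . . . . . .
T3:
  2·area = 8
  edge (14, 4)→(16, 6): d=(2,2) right/bottom  bias=-1
  edge (16, 6)→(16, 10): d=(0,4) right/bottom  bias=-1
  edge (16, 10)→(14, 4): d=(-2,-6) top-left  bias=+0
    (5,0)@(11, 1): e=[0,20,-12] → .  [on edge]
    (6,0)@(13, 1): e=[-4,12,0] → .  [on edge]
    (6,1)@(13, 3): e=[0,12,-4] → .  [on edge]
    (7,2)@(15, 5): e=[0,4,4] → .  [on edge]
    (7,3)@(15, 7): e=[4,4,0] → X  [on edge]
    (8,3)@(17, 7): e=[0,-4,12] → .  [on edge]
    (7,4)@(15, 9): e=[8,4,-4] → .
    (9,4)@(19, 9): e=[0,-12,20] → .  [on edge]
  covered (1 px):
    . . . . . . . . . .
    . . . . . . . . . .
    . . . . . . . . . .
    . . . . . . . X . .
    . . . . . . . . . .
    . . . . . . . . . .

Final: [[7,2],[7,3],[8,3],[7,4]]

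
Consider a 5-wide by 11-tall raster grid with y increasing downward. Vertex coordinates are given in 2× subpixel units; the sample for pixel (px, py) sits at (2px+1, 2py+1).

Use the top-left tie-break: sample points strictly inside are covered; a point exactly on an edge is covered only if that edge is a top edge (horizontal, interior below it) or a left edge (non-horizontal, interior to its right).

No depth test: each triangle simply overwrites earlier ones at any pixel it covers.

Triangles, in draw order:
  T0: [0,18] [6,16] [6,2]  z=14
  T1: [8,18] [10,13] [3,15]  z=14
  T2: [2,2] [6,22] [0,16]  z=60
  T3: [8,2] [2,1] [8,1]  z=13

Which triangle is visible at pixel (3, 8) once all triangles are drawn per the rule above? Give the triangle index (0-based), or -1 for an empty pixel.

T0:
  2·area = 84  (B↔C swapped to make it positive)
  edge (0, 18)→(6, 2): d=(6,-16) top-left  bias=+0
  edge (6, 2)→(6, 16): d=(0,14) right/bottom  bias=-1
  edge (6, 16)→(0, 18): d=(-6,2) right/bottom  bias=-1
    (2,2)@(5, 5): e=[2,14,68] → #
    (3,2)@(7, 5): e=[34,-14,64] → ·
    (2,3)@(5, 7): e=[14,14,56] → #
    (3,3)@(7, 7): e=[46,-14,52] → ·
    (2,4)@(5, 9): e=[26,14,44] → #
    (3,4)@(7, 9): e=[58,-14,40] → ·
    (1,5)@(3, 11): e=[6,42,36] → #
    (3,5)@(7, 11): e=[70,-14,28] → ·
    (1,6)@(3, 13): e=[18,42,24] → #
    (3,6)@(7, 13): e=[82,-14,16] → ·
    (1,7)@(3, 15): e=[30,42,12] → #
    (3,7)@(7, 15): e=[94,-14,4] → ·
    (4,7)@(9, 15): e=[126,-42,0] → ·  [on edge]
    (1,8)@(3, 17): e=[42,42,0] → ·  [on edge]
  covered (10 px):
    · · · · ·
    · · · · ·
    · · # · ·
    · · # · ·
    · · # · ·
    · # # · ·
    · # # · ·
    · # # · ·
    # · · · ·
    · · · · ·
    · · · · ·
T1:
  2·area = 31  (B↔C swapped to make it positive)
  edge (8, 18)→(3, 15): d=(-5,-3) top-left  bias=+0
  edge (3, 15)→(10, 13): d=(7,-2) top-left  bias=+0
  edge (10, 13)→(8, 18): d=(-2,5) right/bottom  bias=-1
    (1,7)@(3, 15): e=[0,0,31] → #  [on edge]
    (2,7)@(5, 15): e=[6,4,21] → #
    (3,7)@(7, 15): e=[12,8,11] → #
    (4,7)@(9, 15): e=[18,12,1] → #
    (1,8)@(3, 17): e=[-10,14,27] → ·
    (2,8)@(5, 17): e=[-4,18,17] → ·
    (3,8)@(7, 17): e=[2,22,7] → #
    (4,8)@(9, 17): e=[8,26,-3] → ·
    (3,9)@(7, 19): e=[-8,36,3] → ·
  covered (5 px):
    · · · · ·
    · · · · ·
    · · · · ·
    · · · · ·
    · · · · ·
    · · · · ·
    · · · · ·
    · # # # #
    · · · # ·
    · · · · ·
    · · · · ·
T2:
  2·area = 96
  edge (2, 2)→(6, 22): d=(4,20) right/bottom  bias=-1
  edge (6, 22)→(0, 16): d=(-6,-6) top-left  bias=+0
  edge (0, 16)→(2, 2): d=(2,-14) top-left  bias=+0
    (1,3)@(3, 7): e=[0,72,24] → ·  [on edge]
    (0,4)@(1, 9): e=[48,48,0] → #  [on edge]
    (1,4)@(3, 9): e=[8,60,28] → #
    (2,4)@(5, 9): e=[-32,72,56] → ·
    (0,5)@(1, 11): e=[56,36,4] → #
    (2,5)@(5, 11): e=[-24,60,60] → ·
    (0,6)@(1, 13): e=[64,24,8] → #
    (2,6)@(5, 13): e=[-16,48,64] → ·
    (0,7)@(1, 15): e=[72,12,12] → #
    (2,7)@(5, 15): e=[-8,36,68] → ·
    (0,8)@(1, 17): e=[80,0,16] → #  [on edge]
    (2,8)@(5, 17): e=[0,24,72] → ·  [on edge]
    (1,9)@(3, 19): e=[48,0,48] → #  [on edge]
    (2,10)@(5, 21): e=[16,0,80] → #  [on edge]
  covered (13 px):
    · · · · ·
    · · · · ·
    · · · · ·
    · · · · ·
    # # · · ·
    # # · · ·
    # # · · ·
    # # · · ·
    # # · · ·
    · # # · ·
    · · # · ·
T3:
  2·area = 6
  edge (8, 2)→(2, 1): d=(-6,-1) top-left  bias=+0
  edge (2, 1)→(8, 1): d=(6,0) top-left  bias=+0
  edge (8, 1)→(8, 2): d=(0,1) right/bottom  bias=-1
    (0,0)@(1, 1): e=[-1,0,7] → ·  [on edge]
    (1,0)@(3, 1): e=[1,0,5] → #  [on edge]
    (2,0)@(5, 1): e=[3,0,3] → #  [on edge]
    (3,0)@(7, 1): e=[5,0,1] → #  [on edge]
    (4,0)@(9, 1): e=[7,0,-1] → ·  [on edge]
    (1,1)@(3, 3): e=[-11,12,5] → ·
    (2,1)@(5, 3): e=[-9,12,3] → ·
    (3,1)@(7, 3): e=[-7,12,1] → ·
  covered (3 px):
    · # # # ·
    · · · · ·
    · · · · ·
    · · · · ·
    · · · · ·
    · · · · ·
    · · · · ·
    · · · · ·
    · · · · ·
    · · · · ·
    · · · · ·

Z-buffer (winner per pixel, '.' = empty):
  . 3 3 3 .
  . . . . .
  . . 0 . .
  . . 0 . .
  2 2 0 . .
  2 2 0 . .
  2 2 0 . .
  2 2 1 1 1
  2 2 . 1 .
  . 2 2 . .
  . . 2 . .

Result: 1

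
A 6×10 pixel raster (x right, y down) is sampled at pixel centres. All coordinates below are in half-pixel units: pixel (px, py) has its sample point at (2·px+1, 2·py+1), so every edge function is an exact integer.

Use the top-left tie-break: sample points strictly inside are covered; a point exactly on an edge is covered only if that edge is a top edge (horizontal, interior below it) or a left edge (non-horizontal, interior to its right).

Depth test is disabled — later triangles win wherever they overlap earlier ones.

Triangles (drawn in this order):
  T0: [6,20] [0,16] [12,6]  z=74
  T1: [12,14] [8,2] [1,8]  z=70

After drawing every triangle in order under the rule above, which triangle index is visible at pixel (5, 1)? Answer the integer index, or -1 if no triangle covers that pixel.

T0:
  2·area = 108
  edge (6, 20)→(0, 16): d=(-6,-4) top-left  bias=+0
  edge (0, 16)→(12, 6): d=(12,-10) top-left  bias=+0
  edge (12, 6)→(6, 20): d=(-6,14) right/bottom  bias=-1
    (5,3)@(11, 7): e=[98,2,8] → #
    (4,4)@(9, 9): e=[78,6,24] → #
    (5,4)@(11, 9): e=[86,26,-4] → ·
    (3,5)@(7, 11): e=[58,10,40] → #
    (5,5)@(11, 11): e=[74,50,-16] → ·
    (2,6)@(5, 13): e=[38,14,56] → #
    (4,6)@(9, 13): e=[54,54,0] → ·  [on edge]
    (1,7)@(3, 15): e=[18,18,72] → #
    (4,7)@(9, 15): e=[42,78,-12] → ·
    (1,8)@(3, 17): e=[6,42,60] → #
    (4,8)@(9, 17): e=[30,102,-24] → ·
    (1,9)@(3, 19): e=[-6,66,48] → ·
  covered (13 px):
    · · · · · ·
    · · · · · ·
    · · · · · ·
    · · · · · #
    · · · · # ·
    · · · # # ·
    · · # # · ·
    · # # # · ·
    · # # # · ·
    · · # · · ·
T1:
  2·area = 108  (B↔C swapped to make it positive)
  edge (12, 14)→(1, 8): d=(-11,-6) top-left  bias=+0
  edge (1, 8)→(8, 2): d=(7,-6) top-left  bias=+0
  edge (8, 2)→(12, 14): d=(4,12) right/bottom  bias=-1
    (3,1)@(7, 3): e=[91,1,16] → #
    (4,1)@(9, 3): e=[103,13,-8] → ·
    (2,2)@(5, 5): e=[57,3,48] → #
    (4,2)@(9, 5): e=[81,27,0] → ·  [on edge]
    (1,3)@(3, 7): e=[23,5,80] → #
    (4,3)@(9, 7): e=[59,41,8] → #
    (5,3)@(11, 7): e=[71,53,-16] → ·
    (1,4)@(3, 9): e=[1,19,88] → #
    (5,4)@(11, 9): e=[49,67,-8] → ·
    (1,5)@(3, 11): e=[-21,33,96] → ·
    (2,5)@(5, 11): e=[-9,45,72] → ·
    (3,5)@(7, 11): e=[3,57,48] → #
    (5,5)@(11, 11): e=[27,81,0] → ·  [on edge]
  covered (14 px):
    · · · · · ·
    · · · # · ·
    · · # # · ·
    · # # # # ·
    · # # # # ·
    · · · # # ·
    · · · · · #
    · · · · · ·
    · · · · · ·
    · · · · · ·

Z-buffer (winner per pixel, '.' = empty):
  . . . . . .
  . . . 1 . .
  . . 1 1 . .
  . 1 1 1 1 0
  . 1 1 1 1 .
  . . . 1 1 .
  . . 0 0 . 1
  . 0 0 0 . .
  . 0 0 0 . .
  . . 0 . . .

Final: -1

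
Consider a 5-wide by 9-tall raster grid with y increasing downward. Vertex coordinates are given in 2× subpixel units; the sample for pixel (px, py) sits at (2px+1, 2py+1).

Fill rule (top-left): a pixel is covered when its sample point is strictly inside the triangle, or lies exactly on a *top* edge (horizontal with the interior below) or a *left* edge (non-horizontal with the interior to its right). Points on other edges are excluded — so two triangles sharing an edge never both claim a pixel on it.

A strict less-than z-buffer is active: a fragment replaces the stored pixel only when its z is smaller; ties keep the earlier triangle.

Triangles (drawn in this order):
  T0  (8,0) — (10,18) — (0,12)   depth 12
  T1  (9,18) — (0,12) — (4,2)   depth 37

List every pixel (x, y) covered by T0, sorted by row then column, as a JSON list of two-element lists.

T0:
  2·area = 168
  edge (8, 0)→(10, 18): d=(2,18) right/bottom  bias=-1
  edge (10, 18)→(0, 12): d=(-10,-6) top-left  bias=+0
  edge (0, 12)→(8, 0): d=(8,-12) top-left  bias=+0
    (3,1)@(7, 3): e=[24,132,12] → X
    (4,1)@(9, 3): e=[-12,144,36] → .
    (2,2)@(5, 5): e=[64,100,4] → X
    (4,2)@(9, 5): e=[-8,124,52] → .
    (2,3)@(5, 7): e=[68,80,20] → X
    (4,3)@(9, 7): e=[-4,104,68] → .
    (1,4)@(3, 9): e=[108,48,12] → X
    (4,4)@(9, 9): e=[0,84,84] → .  [on edge]
    (0,5)@(1, 11): e=[148,16,4] → X
    (4,5)@(9, 11): e=[4,64,100] → X
    (0,6)@(1, 13): e=[152,-4,20] → .
    (1,6)@(3, 13): e=[116,8,44] → X
    (2,7)@(5, 15): e=[84,0,84] → X  [on edge]
  covered (21 px):
    . . . . .
    . . . X .
    . . X X .
    . . X X .
    . X X X .
    X X X X X
    . X X X X
    . . X X X
    . . . . X
T1:
  2·area = 114
  edge (9, 18)→(0, 12): d=(-9,-6) top-left  bias=+0
  edge (0, 12)→(4, 2): d=(4,-10) top-left  bias=+0
  edge (4, 2)→(9, 18): d=(5,16) right/bottom  bias=-1
    (1,2)@(3, 5): e=[81,2,31] → X
    (2,2)@(5, 5): e=[93,22,-1] → .
    (1,3)@(3, 7): e=[63,10,41] → X
    (2,3)@(5, 7): e=[75,30,9] → X
    (3,3)@(7, 7): e=[87,50,-23] → .
    (1,4)@(3, 9): e=[45,18,51] → X
    (3,4)@(7, 9): e=[69,58,-13] → .
    (0,5)@(1, 11): e=[15,6,93] → X
    (3,5)@(7, 11): e=[51,66,-3] → .
    (0,6)@(1, 13): e=[-3,14,103] → .
    (1,6)@(3, 13): e=[9,34,71] → X
    (3,6)@(7, 13): e=[33,74,7] → X
  covered (13 px):
    . . . . .
    . . . . .
    . X . . .
    . X X . .
    . X X . .
    X X X . .
    . X X X .
    . . X X .
    . . . . .

Final: [[3,1],[2,2],[3,2],[2,3],[3,3],[1,4],[2,4],[3,4],[0,5],[1,5],[2,5],[3,5],[4,5],[1,6],[2,6],[3,6],[4,6],[2,7],[3,7],[4,7],[4,8]]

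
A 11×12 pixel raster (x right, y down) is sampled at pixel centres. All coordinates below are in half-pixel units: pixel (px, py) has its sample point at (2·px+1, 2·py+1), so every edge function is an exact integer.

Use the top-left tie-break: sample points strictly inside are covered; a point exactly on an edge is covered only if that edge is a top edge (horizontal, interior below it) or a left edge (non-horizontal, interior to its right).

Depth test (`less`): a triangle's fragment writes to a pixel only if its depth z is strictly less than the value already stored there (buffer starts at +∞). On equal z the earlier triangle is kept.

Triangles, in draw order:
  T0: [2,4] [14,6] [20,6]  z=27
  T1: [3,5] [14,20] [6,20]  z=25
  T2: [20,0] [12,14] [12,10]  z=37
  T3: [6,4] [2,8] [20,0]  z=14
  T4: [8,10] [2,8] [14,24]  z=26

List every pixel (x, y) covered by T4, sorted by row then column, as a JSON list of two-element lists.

T0:
  2·area = 12  (B↔C swapped to make it positive)
  edge (2, 4)→(20, 6): d=(18,2) right/bottom  bias=-1
  edge (20, 6)→(14, 6): d=(-6,0) right/bottom  bias=-1
  edge (14, 6)→(2, 4): d=(-12,-2) top-left  bias=+0
    (4,2)@(9, 5): e=[4,6,2] → X
    (5,2)@(11, 5): e=[0,6,6] → .  [on edge]
    (4,3)@(9, 7): e=[40,-6,-22] → .
  covered (1 px):
    . . . . . . . . . . .
    . . . . . . . . . . .
    . . . . X . . . . . .
    . . . . . . . . . . .
    . . . . . . . . . . .
    . . . . . . . . . . .
    . . . . . . . . . . .
    . . . . . . . . . . .
    . . . . . . . . . . .
    . . . . . . . . . . .
    . . . . . . . . . . .
    . . . . . . . . . . .
T1:
  2·area = 120
  edge (3, 5)→(14, 20): d=(11,15) right/bottom  bias=-1
  edge (14, 20)→(6, 20): d=(-8,0) right/bottom  bias=-1
  edge (6, 20)→(3, 5): d=(-3,-15) top-left  bias=+0
    (1,2)@(3, 5): e=[0,120,0] → .  [on edge]
    (2,4)@(5, 9): e=[14,88,18] → X
    (3,4)@(7, 9): e=[-16,88,48] → .
    (2,5)@(5, 11): e=[36,72,12] → X
    (3,5)@(7, 11): e=[6,72,42] → X
    (4,5)@(9, 11): e=[-24,72,72] → .
    (2,6)@(5, 13): e=[58,56,6] → X
    (4,6)@(9, 13): e=[-2,56,66] → .
    (2,7)@(5, 15): e=[80,40,0] → X  [on edge]
    (4,7)@(9, 15): e=[20,40,60] → X
    (5,7)@(11, 15): e=[-10,40,90] → .
    (2,8)@(5, 17): e=[102,24,-6] → .
  covered (15 px):
    . . . . . . . . . . .
    . . . . . . . . . . .
    . . . . . . . . . . .
    . . . . . . . . . . .
    . . X . . . . . . . .
    . . X X . . . . . . .
    . . X X . . . . . . .
    . . X X X . . . . . .
    . . . X X X . . . . .
    . . . X X X X . . . .
    . . . . . . . . . . .
    . . . . . . . . . . .
T2:
  2·area = 32
  edge (20, 0)→(12, 14): d=(-8,14) right/bottom  bias=-1
  edge (12, 14)→(12, 10): d=(0,-4) top-left  bias=+0
  edge (12, 10)→(20, 0): d=(8,-10) top-left  bias=+0
    (8,2)@(17, 5): e=[2,20,10] → X
    (9,2)@(19, 5): e=[-26,28,30] → .
    (7,3)@(15, 7): e=[14,12,6] → X
    (8,3)@(17, 7): e=[-14,20,26] → .
    (6,4)@(13, 9): e=[26,4,2] → X
    (7,4)@(15, 9): e=[-2,12,22] → .
    (6,5)@(13, 11): e=[10,4,18] → X
    (7,5)@(15, 11): e=[-18,12,38] → .
    (6,6)@(13, 13): e=[-6,4,34] → .
  covered (4 px):
    . . . . . . . . . . .
    . . . . . . . . . . .
    . . . . . . . . X . .
    . . . . . . . X . . .
    . . . . . . X . . . .
    . . . . . . X . . . .
    . . . . . . . . . . .
    . . . . . . . . . . .
    . . . . . . . . . . .
    . . . . . . . . . . .
    . . . . . . . . . . .
    . . . . . . . . . . .
T3:
  2·area = 40  (B↔C swapped to make it positive)
  edge (6, 4)→(20, 0): d=(14,-4) top-left  bias=+0
  edge (20, 0)→(2, 8): d=(-18,8) right/bottom  bias=-1
  edge (2, 8)→(6, 4): d=(4,-4) top-left  bias=+0
    (4,0)@(9, 1): e=[-30,70,0] → .  [on edge]
    (8,0)@(17, 1): e=[2,6,32] → X
    (9,0)@(19, 1): e=[10,-10,40] → .
    (3,1)@(7, 3): e=[-10,50,0] → .  [on edge]
    (5,1)@(11, 3): e=[6,18,16] → X
    (6,1)@(13, 3): e=[14,2,24] → X
    (7,1)@(15, 3): e=[22,-14,32] → .
    (8,1)@(17, 3): e=[30,-30,40] → .
    (2,2)@(5, 5): e=[10,30,0] → X  [on edge]
    (3,2)@(7, 5): e=[18,14,8] → X
    (4,2)@(9, 5): e=[26,-2,16] → .
    (5,2)@(11, 5): e=[34,-18,24] → .
    (1,3)@(3, 7): e=[30,10,0] → X  [on edge]
    (0,4)@(1, 9): e=[50,-10,0] → .  [on edge]
  covered (6 px):
    . . . . . . . . X . .
    . . . . . X X . . . .
    . . X X . . . . . . .
    . X . . . . . . . . .
    . . . . . . . . . . .
    . . . . . . . . . . .
    . . . . . . . . . . .
    . . . . . . . . . . .
    . . . . . . . . . . .
    . . . . . . . . . . .
    . . . . . . . . . . .
    . . . . . . . . . . .
T4:
  2·area = 72  (B↔C swapped to make it positive)
  edge (8, 10)→(14, 24): d=(6,14) right/bottom  bias=-1
  edge (14, 24)→(2, 8): d=(-12,-16) top-left  bias=+0
  edge (2, 8)→(8, 10): d=(6,2) right/bottom  bias=-1
    (2,1)@(5, 3): e=[0,108,-36] → .  [on edge]
    (1,4)@(3, 9): e=[64,4,4] → X
    (2,4)@(5, 9): e=[36,36,0] → .  [on edge]
    (1,5)@(3, 11): e=[76,-20,16] → .
    (2,5)@(5, 11): e=[48,12,12] → X
    (3,5)@(7, 11): e=[20,44,8] → X
    (4,5)@(9, 11): e=[-8,76,4] → .
    (5,5)@(11, 11): e=[-36,108,0] → .  [on edge]
    (2,6)@(5, 13): e=[60,-12,24] → .
    (3,6)@(7, 13): e=[32,20,20] → X
    (4,6)@(9, 13): e=[4,52,16] → X
    (5,6)@(11, 13): e=[-24,84,12] → .
    (8,6)@(17, 13): e=[-108,180,0] → .  [on edge]
    (5,8)@(11, 17): e=[0,36,36] → .  [on edge]
  covered (8 px):
    . . . . . . . . . . .
    . . . . . . . . . . .
    . . . . . . . . . . .
    . . . . . . . . . . .
    . X . . . . . . . . .
    . . X X . . . . . . .
    . . . X X . . . . . .
    . . . . X . . . . . .
    . . . . X . . . . . .
    . . . . . X . . . . .
    . . . . . . . . . . .
    . . . . . . . . . . .

Final: [[1,4],[2,5],[3,5],[3,6],[4,6],[4,7],[4,8],[5,9]]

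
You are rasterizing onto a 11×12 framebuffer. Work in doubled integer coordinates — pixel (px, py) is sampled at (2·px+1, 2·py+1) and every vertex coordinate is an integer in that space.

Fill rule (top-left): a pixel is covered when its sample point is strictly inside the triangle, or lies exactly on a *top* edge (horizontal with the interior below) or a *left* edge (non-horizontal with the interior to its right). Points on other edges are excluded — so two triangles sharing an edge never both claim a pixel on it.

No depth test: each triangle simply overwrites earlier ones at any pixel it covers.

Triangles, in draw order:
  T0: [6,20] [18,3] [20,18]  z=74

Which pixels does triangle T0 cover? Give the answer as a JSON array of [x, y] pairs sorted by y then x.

T0:
  2·area = 214
  edge (6, 20)→(18, 3): d=(12,-17) top-left  bias=+0
  edge (18, 3)→(20, 18): d=(2,15) right/bottom  bias=-1
  edge (20, 18)→(6, 20): d=(-14,2) right/bottom  bias=-1
    (8,2)@(17, 5): e=[7,19,188] → #
    (9,2)@(19, 5): e=[41,-11,184] → ·
    (8,3)@(17, 7): e=[31,23,160] → #
    (9,3)@(19, 7): e=[65,-7,156] → ·
    (7,4)@(15, 9): e=[21,57,136] → #
    (9,4)@(19, 9): e=[89,-3,128] → ·
    (6,5)@(13, 11): e=[11,91,112] → #
    (9,5)@(19, 11): e=[113,1,100] → #
    (10,5)@(21, 11): e=[147,-29,96] → ·
    (5,6)@(11, 13): e=[1,125,88] → #
    (10,6)@(21, 13): e=[171,-25,68] → ·
    (5,7)@(11, 15): e=[25,129,60] → #
    (6,9)@(13, 19): e=[107,107,0] → ·  [on edge]
  covered (27 px):
    · · · · · · · · · · ·
    · · · · · · · · · · ·
    · · · · · · · · # · ·
    · · · · · · · · # · ·
    · · · · · · · # # · ·
    · · · · · · # # # # ·
    · · · · · # # # # # ·
    · · · · · # # # # # ·
    · · · · # # # # # # ·
    · · · # # # · · · · ·
    · · · · · · · · · · ·
    · · · · · · · · · · ·

Answer: [[8,2],[8,3],[7,4],[8,4],[6,5],[7,5],[8,5],[9,5],[5,6],[6,6],[7,6],[8,6],[9,6],[5,7],[6,7],[7,7],[8,7],[9,7],[4,8],[5,8],[6,8],[7,8],[8,8],[9,8],[3,9],[4,9],[5,9]]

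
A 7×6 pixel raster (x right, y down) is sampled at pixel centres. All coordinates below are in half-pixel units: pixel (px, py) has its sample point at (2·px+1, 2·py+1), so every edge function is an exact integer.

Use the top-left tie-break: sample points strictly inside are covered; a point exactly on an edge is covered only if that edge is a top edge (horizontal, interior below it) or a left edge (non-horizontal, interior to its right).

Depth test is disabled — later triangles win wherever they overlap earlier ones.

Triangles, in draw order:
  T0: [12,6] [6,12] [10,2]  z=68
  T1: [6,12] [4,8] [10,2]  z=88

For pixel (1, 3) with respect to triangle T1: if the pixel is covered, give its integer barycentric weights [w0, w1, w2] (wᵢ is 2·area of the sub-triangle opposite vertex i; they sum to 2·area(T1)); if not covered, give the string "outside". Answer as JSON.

T0:
  2·area = 36
  edge (12, 6)→(6, 12): d=(-6,6) right/bottom  bias=-1
  edge (6, 12)→(10, 2): d=(4,-10) top-left  bias=+0
  edge (10, 2)→(12, 6): d=(2,4) right/bottom  bias=-1
    (4,2)@(9, 5): e=[24,2,10] → X
    (5,2)@(11, 5): e=[12,22,2] → X
    (6,2)@(13, 5): e=[0,42,-6] → .  [on edge]
    (4,3)@(9, 7): e=[12,10,14] → X
    (5,3)@(11, 7): e=[0,30,6] → .  [on edge]
    (4,4)@(9, 9): e=[0,18,18] → .  [on edge]
    (3,5)@(7, 11): e=[0,6,30] → .  [on edge]
  covered (3 px):
    . . . . . . .
    . . . . . . .
    . . . . X X .
    . . . . X . .
    . . . . . . .
    . . . . . . .
T1:
  2·area = 36
  edge (6, 12)→(4, 8): d=(-2,-4) top-left  bias=+0
  edge (4, 8)→(10, 2): d=(6,-6) top-left  bias=+0
  edge (10, 2)→(6, 12): d=(-4,10) right/bottom  bias=-1
    (5,0)@(11, 1): e=[42,0,-6] → .  [on edge]
    (4,1)@(9, 3): e=[30,0,6] → X  [on edge]
    (5,1)@(11, 3): e=[38,12,-14] → .
    (3,2)@(7, 5): e=[18,0,18] → X  [on edge]
    (4,2)@(9, 5): e=[26,12,-2] → .
    (2,3)@(5, 7): e=[6,0,30] → X  [on edge]
    (4,3)@(9, 7): e=[22,24,-10] → .
    (1,4)@(3, 9): e=[-6,0,42] → .  [on edge]
    (2,4)@(5, 9): e=[2,12,22] → X
    (4,4)@(9, 9): e=[18,36,-18] → .
    (0,5)@(1, 11): e=[-18,0,54] → .  [on edge]
    (2,5)@(5, 11): e=[-2,24,14] → .
  covered (6 px):
    . . . . . . .
    . . . . X . .
    . . . X . . .
    . . X X . . .
    . . X X . . .
    . . . . . . .

Final: "outside"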